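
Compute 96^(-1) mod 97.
Since 97 is prime, by Fermat 96^(-1) ≡ 96^{95} ≡ 96 mod 97. Verify: 96 × 96 = 9216 ≡ 1 mod 97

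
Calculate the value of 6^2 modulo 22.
6^{2} = 36 ≡ 14 (mod 22)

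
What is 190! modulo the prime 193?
(192)! = (190)! × (191) × (192) ≡ -1 mod 193. So (190)! ≡ -1 × [(192)(191)]^(-1) ≡ 96 mod 193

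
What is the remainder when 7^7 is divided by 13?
By repeated squaring mod 13: 7^{1}≡7, 7^{2}≡10, 7^{4}≡9. Then 7^{7} = 7^{4+2+1} ≡ 9 × 10 × 7 ≡ 6 mod 13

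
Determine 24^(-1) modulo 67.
Since 67 is prime, by Fermat 24^(-1) ≡ 24^{65} ≡ 14 mod 67. Verify: 24 × 14 = 336 ≡ 1 mod 67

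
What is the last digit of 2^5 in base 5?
Using Fermat: 2^{4} ≡ 1 mod 5. 5 ≡ 1 mod 4. So 2^{5} ≡ 2^{1} ≡ 2 mod 5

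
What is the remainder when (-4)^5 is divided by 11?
By repeated squaring mod 11: (-4)^{1}≡7, (-4)^{2}≡5, (-4)^{4}≡3. Then (-4)^{5} = (-4)^{4+1} ≡ 3 × 7 ≡ 10 mod 11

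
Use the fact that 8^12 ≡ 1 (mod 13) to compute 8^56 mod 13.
By Fermat: 8^{12} ≡ 1 (mod 13). 56 = 4×12 + 8. So 8^{56} ≡ 8^{8} ≡ 1 (mod 13)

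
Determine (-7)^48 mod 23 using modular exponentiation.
Using Fermat: (-7)^{22} ≡ 1 mod 23. 48 ≡ 4 mod 22. So (-7)^{48} ≡ (-7)^{4} ≡ 9 mod 23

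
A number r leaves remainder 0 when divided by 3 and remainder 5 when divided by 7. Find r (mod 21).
M = 3 × 7 = 21. M₁ = 7, y₁ ≡ 1 (mod 3). M₂ = 3, y₂ ≡ 5 (mod 7). r = 0×7×1 + 5×3×5 ≡ 12 (mod 21)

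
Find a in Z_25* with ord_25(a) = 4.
7 has order 4 mod 25 since 7^{4} ≡ 1 mod 25 and no smaller power works.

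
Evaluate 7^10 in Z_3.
Using Fermat: 7^{2} ≡ 1 mod 3. 10 ≡ 0 mod 2. So 7^{10} ≡ 7^{0} ≡ 1 mod 3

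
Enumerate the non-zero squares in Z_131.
QRs mod 131: {1, 3, 4, 5, 7, 9, 11, 12, 13, 15, 16, 20, 21, 25, 27, 28, 33, 34, 35, 36, 38, 39, 41, 43, 44, 45, 46, 48, 49, 52, 53, 55, 58, 59, 60, 61, 62, 63, 64, 65, 74, 75, 77, 80, 81, 84, 89, 91, 94, 99, 100, 101, 102, 105, 107, 108, 109, 112, 113, 114, 117, 121, 123, 125, 129}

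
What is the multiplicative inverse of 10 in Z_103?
Since 103 is prime, by Fermat 10^(-1) ≡ 10^{101} ≡ 31 (mod 103). Verify: 10 × 31 = 310 ≡ 1 (mod 103)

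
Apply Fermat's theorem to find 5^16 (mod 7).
By Fermat: 5^{6} ≡ 1 (mod 7). 16 = 2×6 + 4. So 5^{16} ≡ 5^{4} ≡ 2 (mod 7)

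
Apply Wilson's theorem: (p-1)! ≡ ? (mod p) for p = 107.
By Wilson's theorem, (106)! ≡ -1 ≡ 106 mod 107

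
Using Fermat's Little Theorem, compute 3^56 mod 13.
By Fermat: 3^{12} ≡ 1 mod 13. 56 = 4×12 + 8. So 3^{56} ≡ 3^{8} ≡ 9 mod 13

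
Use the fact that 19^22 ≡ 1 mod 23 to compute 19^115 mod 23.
By Fermat: 19^{22} ≡ 1 mod 23. 115 = 5×22 + 5. So 19^{115} ≡ 19^{5} ≡ 11 mod 23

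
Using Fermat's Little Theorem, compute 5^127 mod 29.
By Fermat: 5^{28} ≡ 1 mod 29. 127 = 4×28 + 15. So 5^{127} ≡ 5^{15} ≡ 5 mod 29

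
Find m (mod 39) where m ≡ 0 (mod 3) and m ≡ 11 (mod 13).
M = 3 × 13 = 39. M₁ = 13, y₁ ≡ 1 (mod 3). M₂ = 3, y₂ ≡ 9 (mod 13). m = 0×13×1 + 11×3×9 ≡ 24 (mod 39)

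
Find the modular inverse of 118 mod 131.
Since 131 is prime, by Fermat 118^(-1) ≡ 118^{129} ≡ 10 mod 131. Verify: 118 × 10 = 1180 ≡ 1 mod 131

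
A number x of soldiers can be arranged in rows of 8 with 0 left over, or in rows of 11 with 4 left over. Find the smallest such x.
M = 8 × 11 = 88. M₁ = 11, y₁ ≡ 3 mod 8. M₂ = 8, y₂ ≡ 7 mod 11. x = 0×11×3 + 4×8×7 ≡ 48 mod 88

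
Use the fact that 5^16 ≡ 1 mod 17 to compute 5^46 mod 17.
By Fermat: 5^{16} ≡ 1 mod 17. 46 = 2×16 + 14. So 5^{46} ≡ 5^{14} ≡ 15 mod 17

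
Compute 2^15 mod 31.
By repeated squaring (mod 31): 2^{1}≡2, 2^{2}≡4, 2^{4}≡16, 2^{8}≡8. Then 2^{15} = 2^{8+4+2+1} ≡ 8 × 16 × 4 × 2 ≡ 1 (mod 31)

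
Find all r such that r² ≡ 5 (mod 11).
The square roots of 5 mod 11 are 4 and 7. Verify: 4² = 16 ≡ 5 (mod 11)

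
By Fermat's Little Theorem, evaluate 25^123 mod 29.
By Fermat: 25^{28} ≡ 1 mod 29. 123 = 4×28 + 11. So 25^{123} ≡ 25^{11} ≡ 24 mod 29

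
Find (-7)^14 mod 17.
By repeated squaring mod 17: (-7)^{1}≡10, (-7)^{2}≡15, (-7)^{4}≡4, (-7)^{8}≡16. Then (-7)^{14} = (-7)^{8+4+2} ≡ 16 × 4 × 15 ≡ 8 mod 17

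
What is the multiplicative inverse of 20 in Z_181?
Since 181 is prime, by Fermat 20^(-1) ≡ 20^{179} ≡ 172 mod 181. Verify: 20 × 172 = 3440 ≡ 1 mod 181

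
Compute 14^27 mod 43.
By repeated squaring (mod 43): 14^{1}≡14, 14^{2}≡24, 14^{4}≡17, 14^{8}≡31, 14^{16}≡15. Then 14^{27} = 14^{16+8+2+1} ≡ 15 × 31 × 24 × 14 ≡ 21 (mod 43)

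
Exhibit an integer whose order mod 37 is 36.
2 has order 36 mod 37 since 2^{36} ≡ 1 mod 37 and no smaller power works.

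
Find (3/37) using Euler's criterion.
(3/37) = 3^{18} mod 37 = 1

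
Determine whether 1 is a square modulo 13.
By Euler's criterion: 1^{6} ≡ 1 mod 13. Since this equals 1, 1 is a QR.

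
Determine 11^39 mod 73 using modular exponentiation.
By repeated squaring (mod 73): 11^{1}≡11, 11^{2}≡48, 11^{4}≡41, 11^{8}≡2, 11^{16}≡4, 11^{32}≡16. Then 11^{39} = 11^{32+4+2+1} ≡ 16 × 41 × 48 × 11 ≡ 56 (mod 73)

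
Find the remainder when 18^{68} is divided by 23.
By Fermat: 18^{22} ≡ 1 mod 23. 68 = 3×22 + 2. So 18^{68} ≡ 18^{2} ≡ 2 mod 23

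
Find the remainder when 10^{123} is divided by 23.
By Fermat: 10^{22} ≡ 1 mod 23. 123 = 5×22 + 13. So 10^{123} ≡ 10^{13} ≡ 15 mod 23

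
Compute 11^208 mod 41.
Using Fermat: 11^{40} ≡ 1 mod 41. 208 ≡ 8 mod 40. So 11^{208} ≡ 11^{8} ≡ 16 mod 41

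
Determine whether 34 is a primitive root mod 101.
ord_101(34) divides 100. For each prime q|100: 34^{50}≡100, 34^{20}≡95, none ≡ 1. So 34 has order 100 and is a primitive root mod 101.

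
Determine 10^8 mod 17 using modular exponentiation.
By repeated squaring mod 17: 10^{1}≡10, 10^{2}≡15, 10^{4}≡4, 10^{8}≡16. So 10^{8} ≡ 16 mod 17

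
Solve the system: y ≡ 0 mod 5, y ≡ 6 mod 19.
M = 5 × 19 = 95. M₁ = 19, y₁ ≡ 4 mod 5. M₂ = 5, y₂ ≡ 4 mod 19. y = 0×19×4 + 6×5×4 ≡ 25 mod 95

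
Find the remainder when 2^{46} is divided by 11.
By Fermat: 2^{10} ≡ 1 mod 11. 46 = 4×10 + 6. So 2^{46} ≡ 2^{6} ≡ 9 mod 11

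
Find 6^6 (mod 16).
By repeated squaring (mod 16): 6^{1}≡6, 6^{2}≡4, 6^{4}≡0. Then 6^{6} = 6^{4+2} ≡ 0 × 4 ≡ 0 (mod 16)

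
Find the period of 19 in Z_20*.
Powers of 19 mod 20: 19^1≡19, 19^2≡1. Order = 2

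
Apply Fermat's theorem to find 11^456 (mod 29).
By Fermat: 11^{28} ≡ 1 (mod 29). 456 ≡ 8 (mod 28). So 11^{456} ≡ 11^{8} ≡ 16 (mod 29)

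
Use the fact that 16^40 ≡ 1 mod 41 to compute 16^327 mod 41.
By Fermat: 16^{40} ≡ 1 mod 41. 327 ≡ 7 mod 40. So 16^{327} ≡ 16^{7} ≡ 10 mod 41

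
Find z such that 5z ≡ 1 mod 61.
Since 61 is prime, by Fermat 5^(-1) ≡ 5^{59} ≡ 49 mod 61. Verify: 5 × 49 = 245 ≡ 1 mod 61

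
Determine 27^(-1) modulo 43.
Since 43 is prime, by Fermat 27^(-1) ≡ 27^{41} ≡ 8 mod 43. Verify: 27 × 8 = 216 ≡ 1 mod 43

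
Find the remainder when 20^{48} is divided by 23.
By Fermat: 20^{22} ≡ 1 (mod 23). 48 = 2×22 + 4. So 20^{48} ≡ 20^{4} ≡ 12 (mod 23)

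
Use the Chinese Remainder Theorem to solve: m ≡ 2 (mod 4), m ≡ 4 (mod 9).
M = 4 × 9 = 36. M₁ = 9, y₁ ≡ 1 (mod 4). M₂ = 4, y₂ ≡ 7 (mod 9). m = 2×9×1 + 4×4×7 ≡ 22 (mod 36)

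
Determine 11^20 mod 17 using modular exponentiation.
Using Fermat: 11^{16} ≡ 1 (mod 17). 20 ≡ 4 (mod 16). So 11^{20} ≡ 11^{4} ≡ 4 (mod 17)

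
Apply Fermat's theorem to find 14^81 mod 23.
By Fermat: 14^{22} ≡ 1 mod 23. 81 = 3×22 + 15. So 14^{81} ≡ 14^{15} ≡ 17 mod 23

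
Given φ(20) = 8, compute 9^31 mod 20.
By Euler: 9^{8} ≡ 1 (mod 20) since gcd(9, 20) = 1. 31 = 3×8 + 7. So 9^{31} ≡ 9^{7} ≡ 9 (mod 20)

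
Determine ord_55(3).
Powers of 3 mod 55: 3^1≡3, 3^2≡9, 3^3≡27, 3^4≡26, 3^5≡23, 3^6≡14, 3^7≡42, 3^8≡16, 3^9≡48, 3^10≡34, 3^11≡47, 3^12≡31, 3^13≡38, 3^14≡4, 3^15≡12, 3^16≡36, 3^17≡53, 3^18≡49, 3^19≡37, 3^20≡1. So the order of 3 is 20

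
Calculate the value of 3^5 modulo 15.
By repeated squaring (mod 15): 3^{1}≡3, 3^{2}≡9, 3^{4}≡6. Then 3^{5} = 3^{4+1} ≡ 6 × 3 ≡ 3 (mod 15)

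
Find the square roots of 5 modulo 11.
The square roots of 5 mod 11 are 4 and 7. Verify: 4² = 16 ≡ 5 (mod 11)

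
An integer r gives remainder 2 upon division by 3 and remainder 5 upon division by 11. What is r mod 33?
M = 3 × 11 = 33. M₁ = 11, y₁ ≡ 2 mod 3. M₂ = 3, y₂ ≡ 4 mod 11. r = 2×11×2 + 5×3×4 ≡ 5 mod 33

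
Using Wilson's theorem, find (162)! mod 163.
By Wilson's theorem, (162)! ≡ -1 ≡ 162 (mod 163)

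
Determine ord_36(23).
Powers of 23 mod 36: 23^1≡23, 23^2≡25, 23^3≡35, 23^4≡13, 23^5≡11, 23^6≡1. ord_36(23) = 6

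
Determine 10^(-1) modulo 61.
Since 61 is prime, by Fermat 10^(-1) ≡ 10^{59} ≡ 55 (mod 61). Verify: 10 × 55 = 550 ≡ 1 (mod 61)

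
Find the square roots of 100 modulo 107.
The square roots of 100 mod 107 are 10 and 97. Verify: 10² = 100 ≡ 100 (mod 107)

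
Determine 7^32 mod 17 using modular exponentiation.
Using Fermat: 7^{16} ≡ 1 (mod 17). 32 ≡ 0 (mod 16). So 7^{32} ≡ 7^{0} ≡ 1 (mod 17)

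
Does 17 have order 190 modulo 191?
17^{95} ≡ 1 mod 191 and 95 < 190, so ord_191(17) = 95 ≠ 190 and 17 is not a primitive root.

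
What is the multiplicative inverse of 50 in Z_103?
Since 103 is prime, by Fermat 50^(-1) ≡ 50^{101} ≡ 68 mod 103. Verify: 50 × 68 = 3400 ≡ 1 mod 103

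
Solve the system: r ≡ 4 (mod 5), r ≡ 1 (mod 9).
M = 5 × 9 = 45. M₁ = 9, y₁ ≡ 4 (mod 5). M₂ = 5, y₂ ≡ 2 (mod 9). r = 4×9×4 + 1×5×2 ≡ 19 (mod 45)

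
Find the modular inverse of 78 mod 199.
Since 199 is prime, by Fermat 78^(-1) ≡ 78^{197} ≡ 74 mod 199. Verify: 78 × 74 = 5772 ≡ 1 mod 199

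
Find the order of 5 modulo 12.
Powers of 5 mod 12: 5^1≡5, 5^2≡1. ord_12(5) = 2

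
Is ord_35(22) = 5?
Powers of 22 mod 35: 22^1≡22, 22^2≡29, 22^3≡8, 22^4≡1. Already 22^4≡1, so the order is 4 < 5. No, the actual order is 4.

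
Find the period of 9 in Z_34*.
Powers of 9 mod 34: 9^1≡9, 9^2≡13, 9^3≡15, 9^4≡33, 9^5≡25, 9^6≡21, 9^7≡19, 9^8≡1. Order = 8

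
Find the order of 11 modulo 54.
Powers of 11 mod 54: 11^1≡11, 11^2≡13, 11^3≡35, 11^4≡7, 11^5≡23, 11^6≡37, 11^7≡29, 11^8≡49, 11^9≡53, 11^10≡43, 11^11≡41, 11^12≡19, 11^13≡47, 11^14≡31, 11^15≡17, 11^16≡25, 11^17≡5, 11^18≡1. Order = 18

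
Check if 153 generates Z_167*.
ord_167(153) divides 166. For each prime q|166: 153^{83}≡166, 153^{2}≡29, none ≡ 1. So 153 has order 166 and is a primitive root mod 167.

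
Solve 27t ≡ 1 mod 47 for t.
Since 47 is prime, by Fermat 27^(-1) ≡ 27^{45} ≡ 7 mod 47. Verify: 27 × 7 = 189 ≡ 1 mod 47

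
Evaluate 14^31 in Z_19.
Using Fermat: 14^{18} ≡ 1 (mod 19). 31 ≡ 13 (mod 18). So 14^{31} ≡ 14^{13} ≡ 2 (mod 19)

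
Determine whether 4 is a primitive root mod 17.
4^{4} ≡ 1 mod 17 and 4 < 16, so ord_17(4) = 4 ≠ 16 and 4 is not a primitive root.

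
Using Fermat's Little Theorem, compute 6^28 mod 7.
By Fermat: 6^{6} ≡ 1 mod 7. 28 = 4×6 + 4. So 6^{28} ≡ 6^{4} ≡ 1 mod 7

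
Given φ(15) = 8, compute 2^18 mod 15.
By Euler: 2^{8} ≡ 1 mod 15 since gcd(2, 15) = 1. 18 = 2×8 + 2. So 2^{18} ≡ 2^{2} ≡ 4 mod 15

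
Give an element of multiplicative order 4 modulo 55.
12 has order 4 mod 55 since 12^{4} ≡ 1 (mod 55) and no smaller power works.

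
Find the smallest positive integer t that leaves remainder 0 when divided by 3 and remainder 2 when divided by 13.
M = 3 × 13 = 39. M₁ = 13, y₁ ≡ 1 (mod 3). M₂ = 3, y₂ ≡ 9 (mod 13). t = 0×13×1 + 2×3×9 ≡ 15 (mod 39)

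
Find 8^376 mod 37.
Using Fermat: 8^{36} ≡ 1 mod 37. 376 ≡ 16 mod 36. So 8^{376} ≡ 8^{16} ≡ 26 mod 37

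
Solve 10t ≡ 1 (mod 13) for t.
Since 13 is prime, by Fermat 10^(-1) ≡ 10^{11} ≡ 4 (mod 13). Verify: 10 × 4 = 40 ≡ 1 (mod 13)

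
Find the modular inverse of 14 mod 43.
Since 43 is prime, by Fermat 14^(-1) ≡ 14^{41} ≡ 40 mod 43. Verify: 14 × 40 = 560 ≡ 1 mod 43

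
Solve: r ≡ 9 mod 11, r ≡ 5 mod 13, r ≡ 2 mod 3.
M = 11 × 13 × 3 = 429. M₁ = 39, y₁ ≡ 2 mod 11. M₂ = 33, y₂ ≡ 2 mod 13. M₃ = 143, y₃ ≡ 2 mod 3. r = 9×39×2 + 5×33×2 + 2×143×2 ≡ 317 mod 429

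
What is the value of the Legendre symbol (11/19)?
(11/19) = 11^{9} mod 19 = 1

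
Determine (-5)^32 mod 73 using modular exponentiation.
By repeated squaring (mod 73): (-5)^{1}≡68, (-5)^{2}≡25, (-5)^{4}≡41, (-5)^{8}≡2, (-5)^{16}≡4, (-5)^{32}≡16. So (-5)^{32} ≡ 16 (mod 73)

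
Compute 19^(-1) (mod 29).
Since 29 is prime, by Fermat 19^(-1) ≡ 19^{27} ≡ 26 (mod 29). Verify: 19 × 26 = 494 ≡ 1 (mod 29)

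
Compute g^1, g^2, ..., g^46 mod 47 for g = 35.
35^1, 35^2, ..., 35^{46} mod 47: [35, 3, 11, 9, 33, 27, 5, 34, 15, 8, 45, 24, 41, 25, 29, 28, 40, 37, 26, 17, 31, 4, 46, 12, 44, 36, 38, 14, 20, 42, 13, 32, 39, 2, 23, 6, 22, 18, 19, 7, 10, 21, 30, 16, 43, 1]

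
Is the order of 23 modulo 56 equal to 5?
Powers of 23 mod 56: 23^1≡23, 23^2≡25, 23^3≡15, 23^4≡9, 23^5≡39, 23^6≡1. 23^5≡39≢1, so ord ≠ 5. No, the actual order is 6.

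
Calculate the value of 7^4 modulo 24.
7^{4} = 2401 ≡ 1 (mod 24)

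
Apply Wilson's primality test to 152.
(151)! mod 152 = 0. Since 0 ≢ -1 mod 152, 152 is not prime.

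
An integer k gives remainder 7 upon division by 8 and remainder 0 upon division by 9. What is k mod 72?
M = 8 × 9 = 72. M₁ = 9, y₁ ≡ 1 mod 8. M₂ = 8, y₂ ≡ 8 mod 9. k = 7×9×1 + 0×8×8 ≡ 63 mod 72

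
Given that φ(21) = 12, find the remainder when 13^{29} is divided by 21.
By Euler: 13^{12} ≡ 1 mod 21 since gcd(13, 21) = 1. 29 = 2×12 + 5. So 13^{29} ≡ 13^{5} ≡ 13 mod 21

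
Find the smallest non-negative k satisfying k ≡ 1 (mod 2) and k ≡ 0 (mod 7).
M = 2 × 7 = 14. M₁ = 7, y₁ ≡ 1 (mod 2). M₂ = 2, y₂ ≡ 4 (mod 7). k = 1×7×1 + 0×2×4 ≡ 7 (mod 14)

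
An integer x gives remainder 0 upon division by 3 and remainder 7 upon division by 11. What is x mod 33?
M = 3 × 11 = 33. M₁ = 11, y₁ ≡ 2 mod 3. M₂ = 3, y₂ ≡ 4 mod 11. x = 0×11×2 + 7×3×4 ≡ 18 mod 33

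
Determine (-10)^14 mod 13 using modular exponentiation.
Using Fermat: (-10)^{12} ≡ 1 (mod 13). 14 ≡ 2 (mod 12). So (-10)^{14} ≡ (-10)^{2} ≡ 9 (mod 13)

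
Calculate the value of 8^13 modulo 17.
By repeated squaring mod 17: 8^{1}≡8, 8^{2}≡13, 8^{4}≡16, 8^{8}≡1. Then 8^{13} = 8^{8+4+1} ≡ 1 × 16 × 8 ≡ 9 mod 17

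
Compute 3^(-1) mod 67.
Since 67 is prime, by Fermat 3^(-1) ≡ 3^{65} ≡ 45 mod 67. Verify: 3 × 45 = 135 ≡ 1 mod 67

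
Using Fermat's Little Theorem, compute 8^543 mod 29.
By Fermat: 8^{28} ≡ 1 (mod 29). 543 ≡ 11 (mod 28). So 8^{543} ≡ 8^{11} ≡ 3 (mod 29)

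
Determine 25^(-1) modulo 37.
Since 37 is prime, by Fermat 25^(-1) ≡ 25^{35} ≡ 3 mod 37. Verify: 25 × 3 = 75 ≡ 1 mod 37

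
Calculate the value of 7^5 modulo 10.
By repeated squaring mod 10: 7^{1}≡7, 7^{2}≡9, 7^{4}≡1. Then 7^{5} = 7^{4+1} ≡ 1 × 7 ≡ 7 mod 10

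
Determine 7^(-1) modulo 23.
Since 23 is prime, by Fermat 7^(-1) ≡ 7^{21} ≡ 10 mod 23. Verify: 7 × 10 = 70 ≡ 1 mod 23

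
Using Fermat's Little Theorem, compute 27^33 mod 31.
By Fermat: 27^{30} ≡ 1 (mod 31). So 27^{33} = 27^{30} · 27^{3} ≡ 27^{3} ≡ 29 (mod 31)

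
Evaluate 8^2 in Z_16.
8^{2} = 64 ≡ 0 mod 16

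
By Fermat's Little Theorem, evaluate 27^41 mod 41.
By Fermat: 27^{40} ≡ 1 mod 41. So 27^{41} = 27^{40} · 27^{1} ≡ 27^{1} ≡ 27 mod 41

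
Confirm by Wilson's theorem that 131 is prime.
(130)! mod 131 = 130. Since this equals -1 (mod 131), Wilson confirms 131 is prime.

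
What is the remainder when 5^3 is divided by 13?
5^{3} = 125 ≡ 8 (mod 13)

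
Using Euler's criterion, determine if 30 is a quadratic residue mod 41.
By Euler's criterion: 30^{20} ≡ 40 mod 41. Since this equals -1 (≡ 40), 30 is not a QR.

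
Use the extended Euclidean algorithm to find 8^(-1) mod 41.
Extended GCD: 8(-5) + 41(1) = 1. So 8^(-1) ≡ -5 ≡ 36 mod 41. Verify: 8 × 36 = 288 ≡ 1 mod 41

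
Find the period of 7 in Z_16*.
Powers of 7 mod 16: 7^1≡7, 7^2≡1. Order = 2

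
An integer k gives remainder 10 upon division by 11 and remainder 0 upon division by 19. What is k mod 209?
M = 11 × 19 = 209. M₁ = 19, y₁ ≡ 7 mod 11. M₂ = 11, y₂ ≡ 7 mod 19. k = 10×19×7 + 0×11×7 ≡ 76 mod 209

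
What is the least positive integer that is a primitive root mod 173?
g = 2. For each prime q|172: 2^{86}≡172, 2^{4}≡16, none ≡ 1, so ord_173(2) = 172 and 2 is a primitive root.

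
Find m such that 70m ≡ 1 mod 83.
Since 83 is prime, by Fermat 70^(-1) ≡ 70^{81} ≡ 51 mod 83. Verify: 70 × 51 = 3570 ≡ 1 mod 83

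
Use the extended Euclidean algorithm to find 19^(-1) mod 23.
Extended GCD: 19(-6) + 23(5) = 1. So 19^(-1) ≡ -6 ≡ 17 mod 23. Verify: 19 × 17 = 323 ≡ 1 mod 23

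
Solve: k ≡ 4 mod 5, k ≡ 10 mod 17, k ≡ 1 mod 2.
M = 5 × 17 × 2 = 170. M₁ = 34, y₁ ≡ 4 mod 5. M₂ = 10, y₂ ≡ 12 mod 17. M₃ = 85, y₃ ≡ 1 mod 2. k = 4×34×4 + 10×10×12 + 1×85×1 ≡ 129 mod 170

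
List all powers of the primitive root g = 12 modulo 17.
12^1, 12^2, ..., 12^{16} mod 17: [12, 8, 11, 13, 3, 2, 7, 16, 5, 9, 6, 4, 14, 15, 10, 1]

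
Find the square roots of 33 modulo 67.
The square roots of 33 mod 67 are 10 and 57. Verify: 10² = 100 ≡ 33 mod 67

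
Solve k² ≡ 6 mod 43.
The square roots of 6 mod 43 are 36 and 7. Verify: 36² = 1296 ≡ 6 mod 43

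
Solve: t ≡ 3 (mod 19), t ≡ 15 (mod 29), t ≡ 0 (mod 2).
M = 19 × 29 × 2 = 1102. M₁ = 58, y₁ ≡ 1 (mod 19). M₂ = 38, y₂ ≡ 13 (mod 29). M₃ = 551, y₃ ≡ 1 (mod 2). t = 3×58×1 + 15×38×13 + 0×551×1 ≡ 972 (mod 1102)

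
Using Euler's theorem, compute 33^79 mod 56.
By Euler: 33^{24} ≡ 1 mod 56 since gcd(33, 56) = 1. 79 = 3×24 + 7. So 33^{79} ≡ 33^{7} ≡ 33 mod 56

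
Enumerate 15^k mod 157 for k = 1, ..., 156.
15^1, 15^2, ..., 15^{156} mod 157: [15, 68, 78, 71, 123, 118, 43, 17, 98, 57, 70, 108, 50, 122, 103, 132, 96, 27, 91, 109, 65, 33, 24, 46, 62, 145, 134, 126, 6, 90, 94, 154, 112, 110, 80, 101, 102, 117, 28, 106, 20, 143, 104, 147, 7, 105, 5, 75, 26, 76, 41, 144, 119, 58, 85, 19, 128, 36, 69, 93, 139, 44, 32, 9, 135, 141, 74, 11, 8, 120, 73, 153, 97, 42, 2, 30, 136, 156, 142, 89, 79, 86, 34, 39, 114, 140, 59, 100, 87, 49, 107, 35, 54, 25, 61, 130, 66, 48, 92, 124, 133, 111, 95, 12, 23, 31, 151, 67, 63, 3, 45, 47, 77, 56, 55, 40, 129, 51, 137, 14, 53, 10, 150, 52, 152, 82, 131, 81, 116, 13, 38, 99, 72, 138, 29, 121, 88, 64, 18, 113, 125, 148, 22, 16, 83, 146, 149, 37, 84, 4, 60, 115, 155, 127, 21, 1]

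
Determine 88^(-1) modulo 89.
Since 89 is prime, by Fermat 88^(-1) ≡ 88^{87} ≡ 88 mod 89. Verify: 88 × 88 = 7744 ≡ 1 mod 89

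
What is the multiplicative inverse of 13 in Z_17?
Since 17 is prime, by Fermat 13^(-1) ≡ 13^{15} ≡ 4 mod 17. Verify: 13 × 4 = 52 ≡ 1 mod 17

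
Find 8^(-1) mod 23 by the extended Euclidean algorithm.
Extended GCD: 8(3) + 23(-1) = 1. So 8^(-1) ≡ 3 mod 23. Verify: 8 × 3 = 24 ≡ 1 mod 23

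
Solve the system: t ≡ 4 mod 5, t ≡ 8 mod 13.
M = 5 × 13 = 65. M₁ = 13, y₁ ≡ 2 mod 5. M₂ = 5, y₂ ≡ 8 mod 13. t = 4×13×2 + 8×5×8 ≡ 34 mod 65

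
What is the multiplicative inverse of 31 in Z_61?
Since 61 is prime, by Fermat 31^(-1) ≡ 31^{59} ≡ 2 (mod 61). Verify: 31 × 2 = 62 ≡ 1 (mod 61)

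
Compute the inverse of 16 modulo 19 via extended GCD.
Extended GCD: 16(6) + 19(-5) = 1. So 16^(-1) ≡ 6 (mod 19). Verify: 16 × 6 = 96 ≡ 1 (mod 19)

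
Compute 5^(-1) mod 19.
Since 19 is prime, by Fermat 5^(-1) ≡ 5^{17} ≡ 4 mod 19. Verify: 5 × 4 = 20 ≡ 1 mod 19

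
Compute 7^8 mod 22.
By repeated squaring mod 22: 7^{1}≡7, 7^{2}≡5, 7^{4}≡3, 7^{8}≡9. So 7^{8} ≡ 9 mod 22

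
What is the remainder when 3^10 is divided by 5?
Using Fermat: 3^{4} ≡ 1 (mod 5). 10 ≡ 2 (mod 4). So 3^{10} ≡ 3^{2} ≡ 4 (mod 5)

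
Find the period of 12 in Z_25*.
Powers of 12 mod 25: 12^1≡12, 12^2≡19, 12^3≡3, 12^4≡11, 12^5≡7, 12^6≡9, 12^7≡8, 12^8≡21, 12^9≡2, 12^10≡24, 12^11≡13, 12^12≡6, 12^13≡22, 12^14≡14, 12^15≡18, 12^16≡16, 12^17≡17, 12^18≡4, 12^19≡23, 12^20≡1. Order = 20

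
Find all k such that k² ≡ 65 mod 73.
The square roots of 65 mod 73 are 24 and 49. Verify: 24² = 576 ≡ 65 mod 73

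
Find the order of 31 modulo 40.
Powers of 31 mod 40: 31^1≡31, 31^2≡1. ord_40(31) = 2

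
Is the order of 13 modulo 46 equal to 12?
Powers of 13 mod 46: 13^1≡13, 13^2≡31, 13^3≡35, 13^4≡41, 13^5≡27, 13^6≡29, 13^7≡9, 13^8≡25, 13^9≡3, 13^10≡39, 13^11≡1. Already 13^11≡1, so the order is 11 < 12. No, the actual order is 11.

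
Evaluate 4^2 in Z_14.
4^{2} = 16 ≡ 2 mod 14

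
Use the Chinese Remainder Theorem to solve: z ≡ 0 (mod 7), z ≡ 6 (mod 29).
M = 7 × 29 = 203. M₁ = 29, y₁ ≡ 1 (mod 7). M₂ = 7, y₂ ≡ 25 (mod 29). z = 0×29×1 + 6×7×25 ≡ 35 (mod 203)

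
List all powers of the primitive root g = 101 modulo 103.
101^1, 101^2, ..., 101^{102} mod 103: [101, 4, 95, 16, 71, 64, 78, 50, 3, 97, 12, 79, 48, 7, 89, 28, 47, 9, 85, 36, 31, 41, 21, 61, 84, 38, 27, 49, 5, 93, 20, 63, 80, 46, 11, 81, 44, 15, 73, 60, 86, 34, 35, 33, 37, 29, 45, 13, 77, 52, 102, 2, 99, 8, 87, 32, 39, 25, 53, 100, 6, 91, 24, 55, 96, 14, 75, 56, 94, 18, 67, 72, 62, 82, 42, 19, 65, 76, 54, 98, 10, 83, 40, 23, 57, 92, 22, 59, 88, 30, 43, 17, 69, 68, 70, 66, 74, 58, 90, 26, 51, 1]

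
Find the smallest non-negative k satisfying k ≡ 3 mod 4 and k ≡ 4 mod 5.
M = 4 × 5 = 20. M₁ = 5, y₁ ≡ 1 mod 4. M₂ = 4, y₂ ≡ 4 mod 5. k = 3×5×1 + 4×4×4 ≡ 19 mod 20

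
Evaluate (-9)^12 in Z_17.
By repeated squaring mod 17: (-9)^{1}≡8, (-9)^{2}≡13, (-9)^{4}≡16, (-9)^{8}≡1. Then (-9)^{12} = (-9)^{8+4} ≡ 1 × 16 ≡ 16 mod 17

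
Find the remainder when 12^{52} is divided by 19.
By Fermat: 12^{18} ≡ 1 (mod 19). 52 = 2×18 + 16. So 12^{52} ≡ 12^{16} ≡ 7 (mod 19)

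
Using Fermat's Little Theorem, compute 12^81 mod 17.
By Fermat: 12^{16} ≡ 1 (mod 17). 81 = 5×16 + 1. So 12^{81} ≡ 12^{1} ≡ 12 (mod 17)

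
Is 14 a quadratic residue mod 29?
By Euler's criterion: 14^{14} ≡ 28 (mod 29). Since this equals -1 (≡ 28), 14 is not a QR.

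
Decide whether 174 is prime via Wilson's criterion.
(173)! mod 174 = 0. Since 0 ≢ -1 (mod 174), 174 is not prime.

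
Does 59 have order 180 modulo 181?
59^{5} ≡ 1 mod 181 and 5 < 180, so ord_181(59) = 5 ≠ 180 and 59 is not a primitive root.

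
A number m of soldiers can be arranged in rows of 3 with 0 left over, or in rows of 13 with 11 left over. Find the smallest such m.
M = 3 × 13 = 39. M₁ = 13, y₁ ≡ 1 mod 3. M₂ = 3, y₂ ≡ 9 mod 13. m = 0×13×1 + 11×3×9 ≡ 24 mod 39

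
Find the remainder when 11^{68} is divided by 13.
By Fermat: 11^{12} ≡ 1 mod 13. 68 = 5×12 + 8. So 11^{68} ≡ 11^{8} ≡ 9 mod 13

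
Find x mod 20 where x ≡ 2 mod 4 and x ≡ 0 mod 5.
M = 4 × 5 = 20. M₁ = 5, y₁ ≡ 1 mod 4. M₂ = 4, y₂ ≡ 4 mod 5. x = 2×5×1 + 0×4×4 ≡ 10 mod 20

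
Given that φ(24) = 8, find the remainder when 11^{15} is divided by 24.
By Euler: 11^{8} ≡ 1 (mod 24) since gcd(11, 24) = 1. 15 = 1×8 + 7. So 11^{15} ≡ 11^{7} ≡ 11 (mod 24)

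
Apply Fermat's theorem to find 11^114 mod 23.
By Fermat: 11^{22} ≡ 1 mod 23. 114 = 5×22 + 4. So 11^{114} ≡ 11^{4} ≡ 13 mod 23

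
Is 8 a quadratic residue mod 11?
By Euler's criterion: 8^{5} ≡ 10 (mod 11). Since this equals -1 (≡ 10), 8 is not a QR.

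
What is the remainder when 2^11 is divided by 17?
By repeated squaring (mod 17): 2^{1}≡2, 2^{2}≡4, 2^{4}≡16, 2^{8}≡1. Then 2^{11} = 2^{8+2+1} ≡ 1 × 4 × 2 ≡ 8 (mod 17)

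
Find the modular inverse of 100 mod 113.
Since 113 is prime, by Fermat 100^(-1) ≡ 100^{111} ≡ 26 mod 113. Verify: 100 × 26 = 2600 ≡ 1 mod 113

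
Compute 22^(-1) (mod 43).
Since 43 is prime, by Fermat 22^(-1) ≡ 22^{41} ≡ 2 (mod 43). Verify: 22 × 2 = 44 ≡ 1 (mod 43)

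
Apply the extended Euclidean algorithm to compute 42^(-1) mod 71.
Extended GCD: 42(22) + 71(-13) = 1. So 42^(-1) ≡ 22 mod 71. Verify: 42 × 22 = 924 ≡ 1 mod 71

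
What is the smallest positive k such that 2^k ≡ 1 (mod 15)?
Powers of 2 mod 15: 2^1≡2, 2^2≡4, 2^3≡8, 2^4≡1. So the order of 2 is 4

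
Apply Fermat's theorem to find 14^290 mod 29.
By Fermat: 14^{28} ≡ 1 mod 29. 290 ≡ 10 mod 28. So 14^{290} ≡ 14^{10} ≡ 13 mod 29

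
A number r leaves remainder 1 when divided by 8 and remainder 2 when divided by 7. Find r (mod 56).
M = 8 × 7 = 56. M₁ = 7, y₁ ≡ 7 (mod 8). M₂ = 8, y₂ ≡ 1 (mod 7). r = 1×7×7 + 2×8×1 ≡ 9 (mod 56)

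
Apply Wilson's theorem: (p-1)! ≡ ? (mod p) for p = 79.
By Wilson's theorem, (78)! ≡ -1 ≡ 78 (mod 79)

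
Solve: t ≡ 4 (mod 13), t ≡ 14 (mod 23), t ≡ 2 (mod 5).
M = 13 × 23 × 5 = 1495. M₁ = 115, y₁ ≡ 6 (mod 13). M₂ = 65, y₂ ≡ 17 (mod 23). M₃ = 299, y₃ ≡ 4 (mod 5). t = 4×115×6 + 14×65×17 + 2×299×4 ≡ 1187 (mod 1495)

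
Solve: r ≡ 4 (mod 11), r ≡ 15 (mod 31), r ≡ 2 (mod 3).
M = 11 × 31 × 3 = 1023. M₁ = 93, y₁ ≡ 9 (mod 11). M₂ = 33, y₂ ≡ 16 (mod 31). M₃ = 341, y₃ ≡ 2 (mod 3). r = 4×93×9 + 15×33×16 + 2×341×2 ≡ 356 (mod 1023)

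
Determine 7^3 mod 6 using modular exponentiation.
7^{3} = 343 ≡ 1 (mod 6)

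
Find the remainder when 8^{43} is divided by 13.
By Fermat: 8^{12} ≡ 1 (mod 13). 43 = 3×12 + 7. So 8^{43} ≡ 8^{7} ≡ 5 (mod 13)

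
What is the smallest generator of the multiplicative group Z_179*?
g = 2. For each prime q|178: 2^{89}≡178, 2^{2}≡4, none ≡ 1, so ord_179(2) = 178 and 2 is a primitive root.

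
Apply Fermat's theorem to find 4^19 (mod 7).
By Fermat: 4^{6} ≡ 1 (mod 7). 19 = 3×6 + 1. So 4^{19} ≡ 4^{1} ≡ 4 (mod 7)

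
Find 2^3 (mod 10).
2^{3} = 8 ≡ 8 (mod 10)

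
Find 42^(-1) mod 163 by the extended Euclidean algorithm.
Extended GCD: 42(66) + 163(-17) = 1. So 42^(-1) ≡ 66 mod 163. Verify: 42 × 66 = 2772 ≡ 1 mod 163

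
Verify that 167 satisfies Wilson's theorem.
(166)! mod 167 = 166. Since this equals -1 mod 167, Wilson confirms 167 is prime.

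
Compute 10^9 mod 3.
Using Fermat: 10^{2} ≡ 1 (mod 3). 9 ≡ 1 (mod 2). So 10^{9} ≡ 10^{1} ≡ 1 (mod 3)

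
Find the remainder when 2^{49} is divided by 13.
By Fermat: 2^{12} ≡ 1 mod 13. 49 = 4×12 + 1. So 2^{49} ≡ 2^{1} ≡ 2 mod 13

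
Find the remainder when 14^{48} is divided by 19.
By Fermat: 14^{18} ≡ 1 (mod 19). 48 = 2×18 + 12. So 14^{48} ≡ 14^{12} ≡ 11 (mod 19)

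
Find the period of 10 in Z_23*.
Powers of 10 mod 23: 10^1≡10, 10^2≡8, 10^3≡11, 10^4≡18, 10^5≡19, 10^6≡6, 10^7≡14, 10^8≡2, 10^9≡20, 10^10≡16, 10^11≡22, 10^12≡13, 10^13≡15, 10^14≡12, 10^15≡5, 10^16≡4, 10^17≡17, 10^18≡9, 10^19≡21, 10^20≡3, 10^21≡7, 10^22≡1. Order = 22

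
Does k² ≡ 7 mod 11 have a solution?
By Euler's criterion: 7^{5} ≡ 10 mod 11. Since this equals -1 (≡ 10), 7 is not a QR.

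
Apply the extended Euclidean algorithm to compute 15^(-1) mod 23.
Extended GCD: 15(-3) + 23(2) = 1. So 15^(-1) ≡ -3 ≡ 20 mod 23. Verify: 15 × 20 = 300 ≡ 1 mod 23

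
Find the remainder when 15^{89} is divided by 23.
By Fermat: 15^{22} ≡ 1 (mod 23). 89 = 4×22 + 1. So 15^{89} ≡ 15^{1} ≡ 15 (mod 23)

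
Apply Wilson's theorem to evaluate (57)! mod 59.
(58)! = (57)! × (58) ≡ -1 (mod 59). So (57)! ≡ -1 × (58)^(-1) ≡ (-1)×(-1) = 1 (mod 59)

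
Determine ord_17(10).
Powers of 10 mod 17: 10^1≡10, 10^2≡15, 10^3≡14, 10^4≡4, 10^5≡6, 10^6≡9, 10^7≡5, 10^8≡16, 10^9≡7, 10^10≡2, 10^11≡3, 10^12≡13, 10^13≡11, 10^14≡8, 10^15≡12, 10^16≡1. Order = 16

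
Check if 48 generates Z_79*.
ord_79(48) divides 78. For each prime q|78: 48^{39}≡78, 48^{26}≡55, 48^{6}≡64, none ≡ 1. So 48 has order 78 and is a primitive root mod 79.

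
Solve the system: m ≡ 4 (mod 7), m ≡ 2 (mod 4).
M = 7 × 4 = 28. M₁ = 4, y₁ ≡ 2 (mod 7). M₂ = 7, y₂ ≡ 3 (mod 4). m = 4×4×2 + 2×7×3 ≡ 18 (mod 28)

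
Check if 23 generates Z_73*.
23^{36} ≡ 1 mod 73 and 36 < 72, so ord_73(23) = 36 ≠ 72 and 23 is not a primitive root.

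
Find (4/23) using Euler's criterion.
(4/23) = 4^{11} mod 23 = 1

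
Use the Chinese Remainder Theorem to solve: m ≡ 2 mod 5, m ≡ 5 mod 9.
M = 5 × 9 = 45. M₁ = 9, y₁ ≡ 4 mod 5. M₂ = 5, y₂ ≡ 2 mod 9. m = 2×9×4 + 5×5×2 ≡ 32 mod 45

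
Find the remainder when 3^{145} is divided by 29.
By Fermat: 3^{28} ≡ 1 mod 29. 145 = 5×28 + 5. So 3^{145} ≡ 3^{5} ≡ 11 mod 29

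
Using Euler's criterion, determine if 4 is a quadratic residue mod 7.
By Euler's criterion: 4^{3} ≡ 1 (mod 7). Since this equals 1, 4 is a QR.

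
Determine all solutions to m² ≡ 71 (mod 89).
The square roots of 71 mod 89 are 31 and 58. Verify: 31² = 961 ≡ 71 (mod 89)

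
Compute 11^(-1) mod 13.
Since 13 is prime, by Fermat 11^(-1) ≡ 11^{11} ≡ 6 mod 13. Verify: 11 × 6 = 66 ≡ 1 mod 13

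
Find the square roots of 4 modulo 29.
The square roots of 4 mod 29 are 27 and 2. Verify: 27² = 729 ≡ 4 (mod 29)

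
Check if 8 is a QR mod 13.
By Euler's criterion: 8^{6} ≡ 12 (mod 13). Since this equals -1 (≡ 12), 8 is not a QR.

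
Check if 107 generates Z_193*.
107^{96} ≡ 1 mod 193 and 96 < 192, so ord_193(107) = 96 ≠ 192 and 107 is not a primitive root.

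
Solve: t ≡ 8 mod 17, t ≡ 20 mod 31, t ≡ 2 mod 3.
M = 17 × 31 × 3 = 1581. M₁ = 93, y₁ ≡ 15 mod 17. M₂ = 51, y₂ ≡ 14 mod 31. M₃ = 527, y₃ ≡ 2 mod 3. t = 8×93×15 + 20×51×14 + 2×527×2 ≡ 671 mod 1581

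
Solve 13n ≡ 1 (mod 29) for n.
Since 29 is prime, by Fermat 13^(-1) ≡ 13^{27} ≡ 9 (mod 29). Verify: 13 × 9 = 117 ≡ 1 (mod 29)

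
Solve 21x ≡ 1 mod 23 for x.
Since 23 is prime, by Fermat 21^(-1) ≡ 21^{21} ≡ 11 mod 23. Verify: 21 × 11 = 231 ≡ 1 mod 23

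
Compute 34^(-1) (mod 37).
Since 37 is prime, by Fermat 34^(-1) ≡ 34^{35} ≡ 12 (mod 37). Verify: 34 × 12 = 408 ≡ 1 (mod 37)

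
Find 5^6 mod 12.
By repeated squaring mod 12: 5^{1}≡5, 5^{2}≡1, 5^{4}≡1. Then 5^{6} = 5^{4+2} ≡ 1 × 1 ≡ 1 mod 12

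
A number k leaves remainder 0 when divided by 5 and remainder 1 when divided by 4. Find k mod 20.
M = 5 × 4 = 20. M₁ = 4, y₁ ≡ 4 mod 5. M₂ = 5, y₂ ≡ 1 mod 4. k = 0×4×4 + 1×5×1 ≡ 5 mod 20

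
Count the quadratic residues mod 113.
The squaring map on Z_113* is 2-to-1, so there are (112)/2 = 56 QRs.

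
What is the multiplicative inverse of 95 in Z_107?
Since 107 is prime, by Fermat 95^(-1) ≡ 95^{105} ≡ 98 mod 107. Verify: 95 × 98 = 9310 ≡ 1 mod 107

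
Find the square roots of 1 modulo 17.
The square roots of 1 mod 17 are 1 and 16. Verify: 1² = 1 ≡ 1 mod 17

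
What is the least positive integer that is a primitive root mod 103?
g = 5. Powers: [5, 25, 22, 7, 35, 72, 51, 49, 39, ...] generates all 102 non-zero residues.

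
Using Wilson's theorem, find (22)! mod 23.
By Wilson's theorem, (22)! ≡ -1 ≡ 22 (mod 23)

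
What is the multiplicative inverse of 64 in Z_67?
Since 67 is prime, by Fermat 64^(-1) ≡ 64^{65} ≡ 22 (mod 67). Verify: 64 × 22 = 1408 ≡ 1 (mod 67)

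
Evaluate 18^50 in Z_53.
By repeated squaring mod 53: 18^{1}≡18, 18^{2}≡6, 18^{4}≡36, 18^{8}≡24, 18^{16}≡46, 18^{32}≡49. Then 18^{50} = 18^{32+16+2} ≡ 49 × 46 × 6 ≡ 9 mod 53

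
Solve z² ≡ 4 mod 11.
The square roots of 4 mod 11 are 9 and 2. Verify: 9² = 81 ≡ 4 mod 11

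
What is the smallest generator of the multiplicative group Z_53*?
g = 2. For each prime q|52: 2^{26}≡52, 2^{4}≡16, none ≡ 1, so ord_53(2) = 52 and 2 is a primitive root.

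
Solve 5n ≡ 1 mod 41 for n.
Since 41 is prime, by Fermat 5^(-1) ≡ 5^{39} ≡ 33 mod 41. Verify: 5 × 33 = 165 ≡ 1 mod 41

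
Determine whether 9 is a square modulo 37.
By Euler's criterion: 9^{18} ≡ 1 mod 37. Since this equals 1, 9 is a QR.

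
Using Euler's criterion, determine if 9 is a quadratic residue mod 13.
By Euler's criterion: 9^{6} ≡ 1 mod 13. Since this equals 1, 9 is a QR.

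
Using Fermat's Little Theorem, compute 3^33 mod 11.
By Fermat: 3^{10} ≡ 1 mod 11. 33 = 3×10 + 3. So 3^{33} ≡ 3^{3} ≡ 5 mod 11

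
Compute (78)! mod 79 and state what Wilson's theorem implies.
(78)! mod 79 = 78. Since this equals -1 (mod 79), Wilson confirms 79 is prime.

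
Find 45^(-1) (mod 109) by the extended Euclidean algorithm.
Extended GCD: 45(-46) + 109(19) = 1. So 45^(-1) ≡ -46 ≡ 63 (mod 109). Verify: 45 × 63 = 2835 ≡ 1 (mod 109)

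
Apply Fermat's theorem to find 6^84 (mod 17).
By Fermat: 6^{16} ≡ 1 (mod 17). 84 = 5×16 + 4. So 6^{84} ≡ 6^{4} ≡ 4 (mod 17)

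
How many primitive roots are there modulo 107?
A prime p has φ(p-1) primitive roots; here φ(106) = 52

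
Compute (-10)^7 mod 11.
By repeated squaring (mod 11): (-10)^{1}≡1, (-10)^{2}≡1, (-10)^{4}≡1. Then (-10)^{7} = (-10)^{4+2+1} ≡ 1 × 1 × 1 ≡ 1 (mod 11)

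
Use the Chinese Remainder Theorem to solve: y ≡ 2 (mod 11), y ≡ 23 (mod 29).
M = 11 × 29 = 319. M₁ = 29, y₁ ≡ 8 (mod 11). M₂ = 11, y₂ ≡ 8 (mod 29). y = 2×29×8 + 23×11×8 ≡ 255 (mod 319)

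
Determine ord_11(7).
Powers of 7 mod 11: 7^1≡7, 7^2≡5, 7^3≡2, 7^4≡3, 7^5≡10, 7^6≡4, 7^7≡6, 7^8≡9, 7^9≡8, 7^10≡1. So the order of 7 is 10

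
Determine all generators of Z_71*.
There are φ(70) = 24 primitive roots mod 71: {7, 11, 13, 21, 22, 28, 31, 33, 35, 42, 44, 47, 52, 53, 55, 56, 59, 61, 62, 63, 65, 67, 68, 69}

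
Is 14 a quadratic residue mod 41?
By Euler's criterion: 14^{20} ≡ 40 (mod 41). Since this equals -1 (≡ 40), 14 is not a QR.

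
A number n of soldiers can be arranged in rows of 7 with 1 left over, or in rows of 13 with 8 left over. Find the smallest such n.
M = 7 × 13 = 91. M₁ = 13, y₁ ≡ 6 mod 7. M₂ = 7, y₂ ≡ 2 mod 13. n = 1×13×6 + 8×7×2 ≡ 8 mod 91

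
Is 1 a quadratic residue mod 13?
By Euler's criterion: 1^{6} ≡ 1 mod 13. Since this equals 1, 1 is a QR.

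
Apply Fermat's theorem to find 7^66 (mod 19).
By Fermat: 7^{18} ≡ 1 (mod 19). 66 = 3×18 + 12. So 7^{66} ≡ 7^{12} ≡ 1 (mod 19)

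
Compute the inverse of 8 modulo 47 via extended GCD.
Extended GCD: 8(6) + 47(-1) = 1. So 8^(-1) ≡ 6 mod 47. Verify: 8 × 6 = 48 ≡ 1 mod 47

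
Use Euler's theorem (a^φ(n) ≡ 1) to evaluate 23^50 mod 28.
By Euler: 23^{12} ≡ 1 (mod 28) since gcd(23, 28) = 1. 50 = 4×12 + 2. So 23^{50} ≡ 23^{2} ≡ 25 (mod 28)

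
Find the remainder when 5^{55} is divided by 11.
By Fermat: 5^{10} ≡ 1 (mod 11). 55 = 5×10 + 5. So 5^{55} ≡ 5^{5} ≡ 1 (mod 11)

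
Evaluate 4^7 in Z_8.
By repeated squaring (mod 8): 4^{1}≡4, 4^{2}≡0, 4^{4}≡0. Then 4^{7} = 4^{4+2+1} ≡ 0 × 0 × 4 ≡ 0 (mod 8)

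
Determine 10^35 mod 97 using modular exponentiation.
By repeated squaring mod 97: 10^{1}≡10, 10^{2}≡3, 10^{4}≡9, 10^{8}≡81, 10^{16}≡62, 10^{32}≡61. Then 10^{35} = 10^{32+2+1} ≡ 61 × 3 × 10 ≡ 84 mod 97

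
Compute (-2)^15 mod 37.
By repeated squaring (mod 37): (-2)^{1}≡35, (-2)^{2}≡4, (-2)^{4}≡16, (-2)^{8}≡34. Then (-2)^{15} = (-2)^{8+4+2+1} ≡ 34 × 16 × 4 × 35 ≡ 14 (mod 37)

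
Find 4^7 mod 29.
By repeated squaring mod 29: 4^{1}≡4, 4^{2}≡16, 4^{4}≡24. Then 4^{7} = 4^{4+2+1} ≡ 24 × 16 × 4 ≡ 28 mod 29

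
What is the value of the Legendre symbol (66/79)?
(66/79) = 66^{39} mod 79 = -1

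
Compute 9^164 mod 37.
Using Fermat: 9^{36} ≡ 1 (mod 37). 164 ≡ 20 (mod 36). So 9^{164} ≡ 9^{20} ≡ 7 (mod 37)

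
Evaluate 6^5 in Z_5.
Using Fermat: 6^{4} ≡ 1 (mod 5). 5 ≡ 1 (mod 4). So 6^{5} ≡ 6^{1} ≡ 1 (mod 5)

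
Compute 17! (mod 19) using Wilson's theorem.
(18)! = (17)! × (18) ≡ -1 (mod 19). So (17)! ≡ -1 × (18)^(-1) ≡ (-1)×(-1) = 1 (mod 19)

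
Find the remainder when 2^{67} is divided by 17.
By Fermat: 2^{16} ≡ 1 (mod 17). 67 = 4×16 + 3. So 2^{67} ≡ 2^{3} ≡ 8 (mod 17)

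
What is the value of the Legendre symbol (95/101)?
(95/101) = 95^{50} mod 101 = 1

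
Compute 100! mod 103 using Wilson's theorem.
(102)! = (100)! × (101) × (102) ≡ -1 mod 103. So (100)! ≡ -1 × [(102)(101)]^(-1) ≡ 51 mod 103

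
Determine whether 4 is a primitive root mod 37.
4^{18} ≡ 1 (mod 37) and 18 < 36, so ord_37(4) = 18 ≠ 36 and 4 is not a primitive root.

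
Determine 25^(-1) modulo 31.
Since 31 is prime, by Fermat 25^(-1) ≡ 25^{29} ≡ 5 mod 31. Verify: 25 × 5 = 125 ≡ 1 mod 31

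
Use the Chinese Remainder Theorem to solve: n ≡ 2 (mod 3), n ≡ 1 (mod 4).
M = 3 × 4 = 12. M₁ = 4, y₁ ≡ 1 (mod 3). M₂ = 3, y₂ ≡ 3 (mod 4). n = 2×4×1 + 1×3×3 ≡ 5 (mod 12)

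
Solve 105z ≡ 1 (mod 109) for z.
Since 109 is prime, by Fermat 105^(-1) ≡ 105^{107} ≡ 27 (mod 109). Verify: 105 × 27 = 2835 ≡ 1 (mod 109)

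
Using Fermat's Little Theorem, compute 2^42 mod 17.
By Fermat: 2^{16} ≡ 1 mod 17. 42 = 2×16 + 10. So 2^{42} ≡ 2^{10} ≡ 4 mod 17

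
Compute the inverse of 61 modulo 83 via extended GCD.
Extended GCD: 61(-34) + 83(25) = 1. So 61^(-1) ≡ -34 ≡ 49 (mod 83). Verify: 61 × 49 = 2989 ≡ 1 (mod 83)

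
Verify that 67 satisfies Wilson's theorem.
(66)! mod 67 = 66. Since this equals -1 (mod 67), Wilson confirms 67 is prime.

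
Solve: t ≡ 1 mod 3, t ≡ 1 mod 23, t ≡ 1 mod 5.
M = 3 × 23 × 5 = 345. M₁ = 115, y₁ ≡ 1 mod 3. M₂ = 15, y₂ ≡ 20 mod 23. M₃ = 69, y₃ ≡ 4 mod 5. t = 1×115×1 + 1×15×20 + 1×69×4 ≡ 1 mod 345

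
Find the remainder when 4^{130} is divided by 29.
By Fermat: 4^{28} ≡ 1 (mod 29). 130 = 4×28 + 18. So 4^{130} ≡ 4^{18} ≡ 24 (mod 29)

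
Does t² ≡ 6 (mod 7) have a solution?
By Euler's criterion: 6^{3} ≡ 6 (mod 7). Since this equals -1 (≡ 6), 6 is not a QR.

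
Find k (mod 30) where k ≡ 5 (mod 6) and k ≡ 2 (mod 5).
M = 6 × 5 = 30. M₁ = 5, y₁ ≡ 5 (mod 6). M₂ = 6, y₂ ≡ 1 (mod 5). k = 5×5×5 + 2×6×1 ≡ 17 (mod 30)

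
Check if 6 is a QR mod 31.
By Euler's criterion: 6^{15} ≡ 30 (mod 31). Since this equals -1 (≡ 30), 6 is not a QR.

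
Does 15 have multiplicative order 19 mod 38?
Powers of 15 mod 38: 15^1≡15, 15^2≡35, 15^3≡31, 15^4≡9, 15^5≡21, 15^6≡11, 15^7≡13, 15^8≡5, 15^9≡37, 15^10≡23, 15^11≡3, 15^12≡7, 15^13≡29, 15^14≡17, 15^15≡27, 15^16≡25, 15^17≡33, 15^18≡1. Already 15^18≡1, so the order is 18 < 19. No, the actual order is 18.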